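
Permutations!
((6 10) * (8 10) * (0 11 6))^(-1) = ((0 11 6 8 10))^(-1) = (0 10 8 6 11)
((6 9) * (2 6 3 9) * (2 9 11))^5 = (11)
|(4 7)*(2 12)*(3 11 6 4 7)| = |(2 12)(3 11 6 4)| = 4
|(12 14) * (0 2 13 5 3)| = |(0 2 13 5 3)(12 14)| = 10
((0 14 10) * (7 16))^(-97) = ((0 14 10)(7 16))^(-97) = (0 10 14)(7 16)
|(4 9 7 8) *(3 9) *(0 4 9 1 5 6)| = 6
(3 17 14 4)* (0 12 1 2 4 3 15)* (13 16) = (0 12 1 2 4 15)(3 17 14)(13 16) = [12, 2, 4, 17, 15, 5, 6, 7, 8, 9, 10, 11, 1, 16, 3, 0, 13, 14]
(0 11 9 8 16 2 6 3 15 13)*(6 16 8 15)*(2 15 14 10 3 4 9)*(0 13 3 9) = (0 11 2 16 15 3 6 4)(9 14 10) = [11, 1, 16, 6, 0, 5, 4, 7, 8, 14, 9, 2, 12, 13, 10, 3, 15]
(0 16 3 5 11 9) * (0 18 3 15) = [16, 1, 2, 5, 4, 11, 6, 7, 8, 18, 10, 9, 12, 13, 14, 0, 15, 17, 3] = (0 16 15)(3 5 11 9 18)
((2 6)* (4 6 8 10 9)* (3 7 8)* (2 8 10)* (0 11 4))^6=(0 3 4 10 8)(2 11 7 6 9)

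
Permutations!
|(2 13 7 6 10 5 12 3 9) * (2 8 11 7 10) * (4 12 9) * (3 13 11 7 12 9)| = |(2 11 12 13 10 5 3 4 9 8 7 6)| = 12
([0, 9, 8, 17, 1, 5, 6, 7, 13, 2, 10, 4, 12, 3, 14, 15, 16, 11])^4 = [0, 13, 17, 1, 8, 5, 6, 7, 11, 3, 10, 2, 12, 4, 14, 15, 16, 9]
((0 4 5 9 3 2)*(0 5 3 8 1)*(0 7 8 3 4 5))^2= ((0 5 9 3 2)(1 7 8))^2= (0 9 2 5 3)(1 8 7)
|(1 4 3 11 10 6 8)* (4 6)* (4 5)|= |(1 6 8)(3 11 10 5 4)|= 15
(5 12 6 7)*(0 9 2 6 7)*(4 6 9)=[4, 1, 9, 3, 6, 12, 0, 5, 8, 2, 10, 11, 7]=(0 4 6)(2 9)(5 12 7)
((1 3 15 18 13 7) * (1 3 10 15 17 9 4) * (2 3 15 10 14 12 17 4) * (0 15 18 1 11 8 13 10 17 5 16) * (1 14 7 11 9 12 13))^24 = (0 17 1 14 5 18 11)(7 13 16 10 8 15 12)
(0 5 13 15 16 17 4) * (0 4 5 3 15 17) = (0 3 15 16)(5 13 17) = [3, 1, 2, 15, 4, 13, 6, 7, 8, 9, 10, 11, 12, 17, 14, 16, 0, 5]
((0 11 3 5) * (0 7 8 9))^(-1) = (0 9 8 7 5 3 11)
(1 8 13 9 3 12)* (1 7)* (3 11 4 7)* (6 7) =[0, 8, 2, 12, 6, 5, 7, 1, 13, 11, 10, 4, 3, 9] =(1 8 13 9 11 4 6 7)(3 12)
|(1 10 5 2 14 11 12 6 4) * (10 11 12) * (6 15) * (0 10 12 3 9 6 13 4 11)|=|(0 10 5 2 14 3 9 6 11 12 15 13 4 1)|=14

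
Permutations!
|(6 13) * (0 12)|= |(0 12)(6 13)|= 2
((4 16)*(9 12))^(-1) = ((4 16)(9 12))^(-1) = (4 16)(9 12)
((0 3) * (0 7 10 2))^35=((0 3 7 10 2))^35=(10)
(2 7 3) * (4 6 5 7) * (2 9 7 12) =(2 4 6 5 12)(3 9 7) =[0, 1, 4, 9, 6, 12, 5, 3, 8, 7, 10, 11, 2]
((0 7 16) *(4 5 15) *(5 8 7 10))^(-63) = ((0 10 5 15 4 8 7 16))^(-63) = (0 10 5 15 4 8 7 16)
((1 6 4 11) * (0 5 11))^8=(0 11 6)(1 4 5)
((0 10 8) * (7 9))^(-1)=((0 10 8)(7 9))^(-1)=(0 8 10)(7 9)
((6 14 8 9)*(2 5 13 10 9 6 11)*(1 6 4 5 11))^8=(1 9 10 13 5 4 8 14 6)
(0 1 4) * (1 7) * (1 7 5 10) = (0 5 10 1 4) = [5, 4, 2, 3, 0, 10, 6, 7, 8, 9, 1]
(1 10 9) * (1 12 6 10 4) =(1 4)(6 10 9 12) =[0, 4, 2, 3, 1, 5, 10, 7, 8, 12, 9, 11, 6]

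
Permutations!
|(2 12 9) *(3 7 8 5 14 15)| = |(2 12 9)(3 7 8 5 14 15)| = 6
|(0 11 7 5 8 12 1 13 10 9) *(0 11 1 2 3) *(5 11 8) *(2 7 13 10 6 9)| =|(0 1 10 2 3)(6 9 8 12 7 11 13)| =35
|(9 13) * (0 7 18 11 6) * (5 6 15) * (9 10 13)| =14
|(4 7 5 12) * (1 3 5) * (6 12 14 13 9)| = |(1 3 5 14 13 9 6 12 4 7)| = 10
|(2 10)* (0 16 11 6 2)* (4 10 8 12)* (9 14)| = |(0 16 11 6 2 8 12 4 10)(9 14)| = 18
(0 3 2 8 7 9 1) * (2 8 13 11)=(0 3 8 7 9 1)(2 13 11)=[3, 0, 13, 8, 4, 5, 6, 9, 7, 1, 10, 2, 12, 11]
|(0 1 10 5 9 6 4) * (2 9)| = 8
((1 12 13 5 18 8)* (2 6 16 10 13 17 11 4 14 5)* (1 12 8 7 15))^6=(1 14 8 5 12 18 17 7 11 15 4)(2 6 16 10 13)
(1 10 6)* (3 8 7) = (1 10 6)(3 8 7) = [0, 10, 2, 8, 4, 5, 1, 3, 7, 9, 6]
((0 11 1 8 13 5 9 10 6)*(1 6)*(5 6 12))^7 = ((0 11 12 5 9 10 1 8 13 6))^7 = (0 8 9 11 13 10 12 6 1 5)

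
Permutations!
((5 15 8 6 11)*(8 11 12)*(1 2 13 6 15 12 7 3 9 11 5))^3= ((1 2 13 6 7 3 9 11)(5 12 8 15))^3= (1 6 9 2 7 11 13 3)(5 15 8 12)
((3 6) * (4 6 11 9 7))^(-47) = ((3 11 9 7 4 6))^(-47) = (3 11 9 7 4 6)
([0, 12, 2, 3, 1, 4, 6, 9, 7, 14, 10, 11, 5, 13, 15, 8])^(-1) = [0, 4, 2, 3, 5, 12, 6, 8, 15, 7, 10, 11, 1, 13, 9, 14]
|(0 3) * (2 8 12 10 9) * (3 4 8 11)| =|(0 4 8 12 10 9 2 11 3)| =9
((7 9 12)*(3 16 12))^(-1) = (3 9 7 12 16)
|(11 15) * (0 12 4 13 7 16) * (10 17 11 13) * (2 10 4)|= |(0 12 2 10 17 11 15 13 7 16)|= 10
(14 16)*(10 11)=(10 11)(14 16)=[0, 1, 2, 3, 4, 5, 6, 7, 8, 9, 11, 10, 12, 13, 16, 15, 14]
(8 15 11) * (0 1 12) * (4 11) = (0 1 12)(4 11 8 15) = [1, 12, 2, 3, 11, 5, 6, 7, 15, 9, 10, 8, 0, 13, 14, 4]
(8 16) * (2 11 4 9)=(2 11 4 9)(8 16)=[0, 1, 11, 3, 9, 5, 6, 7, 16, 2, 10, 4, 12, 13, 14, 15, 8]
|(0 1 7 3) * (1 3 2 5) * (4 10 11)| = 12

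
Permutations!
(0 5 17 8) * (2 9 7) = (0 5 17 8)(2 9 7) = [5, 1, 9, 3, 4, 17, 6, 2, 0, 7, 10, 11, 12, 13, 14, 15, 16, 8]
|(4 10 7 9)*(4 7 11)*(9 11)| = 5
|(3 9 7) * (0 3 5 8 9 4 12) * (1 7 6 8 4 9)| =10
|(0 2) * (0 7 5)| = 4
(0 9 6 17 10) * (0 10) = (0 9 6 17) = [9, 1, 2, 3, 4, 5, 17, 7, 8, 6, 10, 11, 12, 13, 14, 15, 16, 0]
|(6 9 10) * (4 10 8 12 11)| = 7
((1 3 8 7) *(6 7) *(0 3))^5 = (0 1 7 6 8 3)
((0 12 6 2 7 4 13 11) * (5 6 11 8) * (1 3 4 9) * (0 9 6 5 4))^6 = (13)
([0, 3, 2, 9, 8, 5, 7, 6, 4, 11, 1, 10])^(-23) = (1 9 10 3 11)(4 8)(6 7)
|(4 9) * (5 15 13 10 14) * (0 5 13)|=6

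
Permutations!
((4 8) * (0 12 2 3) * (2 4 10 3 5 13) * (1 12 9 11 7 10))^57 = ((0 9 11 7 10 3)(1 12 4 8)(2 5 13))^57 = (13)(0 7)(1 12 4 8)(3 11)(9 10)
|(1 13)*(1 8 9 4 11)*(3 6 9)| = 8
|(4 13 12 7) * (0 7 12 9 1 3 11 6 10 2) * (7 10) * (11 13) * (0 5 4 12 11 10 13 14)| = 12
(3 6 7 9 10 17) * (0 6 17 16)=(0 6 7 9 10 16)(3 17)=[6, 1, 2, 17, 4, 5, 7, 9, 8, 10, 16, 11, 12, 13, 14, 15, 0, 3]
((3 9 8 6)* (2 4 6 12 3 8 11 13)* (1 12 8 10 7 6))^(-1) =((1 12 3 9 11 13 2 4)(6 10 7))^(-1) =(1 4 2 13 11 9 3 12)(6 7 10)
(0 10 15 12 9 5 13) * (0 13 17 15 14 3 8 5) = [10, 1, 2, 8, 4, 17, 6, 7, 5, 0, 14, 11, 9, 13, 3, 12, 16, 15] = (0 10 14 3 8 5 17 15 12 9)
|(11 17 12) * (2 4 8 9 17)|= 7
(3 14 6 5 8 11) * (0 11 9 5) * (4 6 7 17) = (0 11 3 14 7 17 4 6)(5 8 9) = [11, 1, 2, 14, 6, 8, 0, 17, 9, 5, 10, 3, 12, 13, 7, 15, 16, 4]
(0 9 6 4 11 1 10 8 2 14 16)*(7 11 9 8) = (0 8 2 14 16)(1 10 7 11)(4 9 6) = [8, 10, 14, 3, 9, 5, 4, 11, 2, 6, 7, 1, 12, 13, 16, 15, 0]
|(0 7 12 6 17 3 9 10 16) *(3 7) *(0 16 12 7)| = |(0 3 9 10 12 6 17)| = 7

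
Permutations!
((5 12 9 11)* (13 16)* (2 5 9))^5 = ((2 5 12)(9 11)(13 16))^5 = (2 12 5)(9 11)(13 16)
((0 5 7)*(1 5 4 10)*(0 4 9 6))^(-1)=(0 6 9)(1 10 4 7 5)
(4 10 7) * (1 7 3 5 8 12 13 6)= (1 7 4 10 3 5 8 12 13 6)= [0, 7, 2, 5, 10, 8, 1, 4, 12, 9, 3, 11, 13, 6]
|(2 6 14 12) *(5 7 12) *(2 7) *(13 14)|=10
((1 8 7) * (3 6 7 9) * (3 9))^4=(9)(1 7 6 3 8)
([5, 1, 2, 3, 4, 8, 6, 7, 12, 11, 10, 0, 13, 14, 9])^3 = (0 12 9 5 13 11 8 14)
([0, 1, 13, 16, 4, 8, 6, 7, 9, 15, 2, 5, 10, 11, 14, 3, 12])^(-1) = (2 10 12 16 3 15 9 8 5 11 13)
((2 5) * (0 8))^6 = (8)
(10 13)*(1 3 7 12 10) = [0, 3, 2, 7, 4, 5, 6, 12, 8, 9, 13, 11, 10, 1] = (1 3 7 12 10 13)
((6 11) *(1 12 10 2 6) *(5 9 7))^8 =(1 10 6)(2 11 12)(5 7 9)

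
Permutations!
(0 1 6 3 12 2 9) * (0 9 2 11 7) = (0 1 6 3 12 11 7) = [1, 6, 2, 12, 4, 5, 3, 0, 8, 9, 10, 7, 11]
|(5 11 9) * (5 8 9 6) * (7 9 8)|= |(5 11 6)(7 9)|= 6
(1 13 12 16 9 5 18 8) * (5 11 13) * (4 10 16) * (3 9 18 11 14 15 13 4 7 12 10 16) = (1 5 11 4 16 18 8)(3 9 14 15 13 10)(7 12) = [0, 5, 2, 9, 16, 11, 6, 12, 1, 14, 3, 4, 7, 10, 15, 13, 18, 17, 8]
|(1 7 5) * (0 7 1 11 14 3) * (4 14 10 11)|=|(0 7 5 4 14 3)(10 11)|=6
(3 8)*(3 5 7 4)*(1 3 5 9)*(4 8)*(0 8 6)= (0 8 9 1 3 4 5 7 6)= [8, 3, 2, 4, 5, 7, 0, 6, 9, 1]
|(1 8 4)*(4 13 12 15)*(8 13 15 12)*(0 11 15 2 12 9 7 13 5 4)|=|(0 11 15)(1 5 4)(2 12 9 7 13 8)|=6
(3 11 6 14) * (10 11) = (3 10 11 6 14) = [0, 1, 2, 10, 4, 5, 14, 7, 8, 9, 11, 6, 12, 13, 3]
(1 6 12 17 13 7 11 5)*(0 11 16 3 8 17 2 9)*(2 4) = (0 11 5 1 6 12 4 2 9)(3 8 17 13 7 16) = [11, 6, 9, 8, 2, 1, 12, 16, 17, 0, 10, 5, 4, 7, 14, 15, 3, 13]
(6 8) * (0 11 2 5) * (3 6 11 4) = (0 4 3 6 8 11 2 5) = [4, 1, 5, 6, 3, 0, 8, 7, 11, 9, 10, 2]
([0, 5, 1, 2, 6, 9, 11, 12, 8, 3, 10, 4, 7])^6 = [0, 5, 1, 2, 4, 9, 6, 7, 8, 3, 10, 11, 12]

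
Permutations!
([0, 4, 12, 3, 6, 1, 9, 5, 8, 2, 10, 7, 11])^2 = (1 6 2 11 5 4 9 12 7)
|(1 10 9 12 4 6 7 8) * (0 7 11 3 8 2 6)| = |(0 7 2 6 11 3 8 1 10 9 12 4)| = 12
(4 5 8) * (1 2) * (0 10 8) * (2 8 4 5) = (0 10 4 2 1 8 5) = [10, 8, 1, 3, 2, 0, 6, 7, 5, 9, 4]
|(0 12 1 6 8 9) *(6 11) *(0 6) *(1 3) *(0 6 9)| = |(0 12 3 1 11 6 8)| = 7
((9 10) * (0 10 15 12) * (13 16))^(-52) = (16)(0 15 10 12 9)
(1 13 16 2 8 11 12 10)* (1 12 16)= (1 13)(2 8 11 16)(10 12)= [0, 13, 8, 3, 4, 5, 6, 7, 11, 9, 12, 16, 10, 1, 14, 15, 2]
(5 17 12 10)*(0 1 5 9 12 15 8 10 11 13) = (0 1 5 17 15 8 10 9 12 11 13) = [1, 5, 2, 3, 4, 17, 6, 7, 10, 12, 9, 13, 11, 0, 14, 8, 16, 15]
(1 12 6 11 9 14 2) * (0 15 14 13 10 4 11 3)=[15, 12, 1, 0, 11, 5, 3, 7, 8, 13, 4, 9, 6, 10, 2, 14]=(0 15 14 2 1 12 6 3)(4 11 9 13 10)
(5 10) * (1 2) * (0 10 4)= (0 10 5 4)(1 2)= [10, 2, 1, 3, 0, 4, 6, 7, 8, 9, 5]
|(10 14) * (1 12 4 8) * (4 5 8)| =|(1 12 5 8)(10 14)| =4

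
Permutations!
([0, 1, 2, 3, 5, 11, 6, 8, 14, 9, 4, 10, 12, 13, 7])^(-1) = [0, 1, 2, 3, 10, 4, 6, 14, 7, 9, 11, 5, 12, 13, 8]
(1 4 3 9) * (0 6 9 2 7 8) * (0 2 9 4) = (0 6 4 3 9 1)(2 7 8) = [6, 0, 7, 9, 3, 5, 4, 8, 2, 1]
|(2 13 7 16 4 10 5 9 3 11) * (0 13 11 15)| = |(0 13 7 16 4 10 5 9 3 15)(2 11)| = 10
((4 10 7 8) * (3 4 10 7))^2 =(3 7 10 4 8)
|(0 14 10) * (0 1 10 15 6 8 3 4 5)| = |(0 14 15 6 8 3 4 5)(1 10)| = 8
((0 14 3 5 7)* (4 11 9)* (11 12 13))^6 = (0 14 3 5 7)(4 12 13 11 9)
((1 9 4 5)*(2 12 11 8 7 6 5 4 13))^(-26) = (1 12 6 13 8)(2 7 9 11 5)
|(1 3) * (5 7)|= 2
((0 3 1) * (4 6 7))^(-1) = (0 1 3)(4 7 6)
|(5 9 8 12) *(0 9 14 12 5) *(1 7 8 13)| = |(0 9 13 1 7 8 5 14 12)| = 9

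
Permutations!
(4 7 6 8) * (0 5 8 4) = [5, 1, 2, 3, 7, 8, 4, 6, 0] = (0 5 8)(4 7 6)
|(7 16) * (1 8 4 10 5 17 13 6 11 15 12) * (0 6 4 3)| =40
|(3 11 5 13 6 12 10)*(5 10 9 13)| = |(3 11 10)(6 12 9 13)| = 12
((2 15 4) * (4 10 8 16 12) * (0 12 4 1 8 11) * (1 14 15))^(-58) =(0 14 10)(1 16 2 8 4)(11 12 15)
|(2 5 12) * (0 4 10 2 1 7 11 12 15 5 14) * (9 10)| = |(0 4 9 10 2 14)(1 7 11 12)(5 15)| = 12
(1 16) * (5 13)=[0, 16, 2, 3, 4, 13, 6, 7, 8, 9, 10, 11, 12, 5, 14, 15, 1]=(1 16)(5 13)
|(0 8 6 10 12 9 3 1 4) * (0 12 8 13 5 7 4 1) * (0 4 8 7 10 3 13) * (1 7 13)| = 24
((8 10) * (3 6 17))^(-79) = (3 17 6)(8 10)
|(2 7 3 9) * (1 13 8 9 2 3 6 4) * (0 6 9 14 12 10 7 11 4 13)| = |(0 6 13 8 14 12 10 7 9 3 2 11 4 1)| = 14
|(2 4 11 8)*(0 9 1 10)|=|(0 9 1 10)(2 4 11 8)|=4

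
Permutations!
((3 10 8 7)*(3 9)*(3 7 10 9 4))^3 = (3 4 7 9)(8 10)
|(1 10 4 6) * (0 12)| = |(0 12)(1 10 4 6)| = 4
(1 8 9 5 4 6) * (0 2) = (0 2)(1 8 9 5 4 6) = [2, 8, 0, 3, 6, 4, 1, 7, 9, 5]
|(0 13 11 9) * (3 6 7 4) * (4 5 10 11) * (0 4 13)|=8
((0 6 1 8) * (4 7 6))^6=((0 4 7 6 1 8))^6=(8)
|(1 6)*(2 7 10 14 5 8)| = 6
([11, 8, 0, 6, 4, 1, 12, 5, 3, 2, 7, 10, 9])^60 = [0, 1, 2, 3, 4, 5, 6, 7, 8, 9, 10, 11, 12]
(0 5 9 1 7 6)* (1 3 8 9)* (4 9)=(0 5 1 7 6)(3 8 4 9)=[5, 7, 2, 8, 9, 1, 0, 6, 4, 3]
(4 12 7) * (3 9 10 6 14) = [0, 1, 2, 9, 12, 5, 14, 4, 8, 10, 6, 11, 7, 13, 3] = (3 9 10 6 14)(4 12 7)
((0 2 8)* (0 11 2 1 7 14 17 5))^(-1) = (0 5 17 14 7 1)(2 11 8)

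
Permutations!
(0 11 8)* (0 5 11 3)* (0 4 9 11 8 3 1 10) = (0 1 10)(3 4 9 11)(5 8) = [1, 10, 2, 4, 9, 8, 6, 7, 5, 11, 0, 3]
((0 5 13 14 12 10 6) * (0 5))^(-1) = ((5 13 14 12 10 6))^(-1) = (5 6 10 12 14 13)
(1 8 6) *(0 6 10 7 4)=(0 6 1 8 10 7 4)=[6, 8, 2, 3, 0, 5, 1, 4, 10, 9, 7]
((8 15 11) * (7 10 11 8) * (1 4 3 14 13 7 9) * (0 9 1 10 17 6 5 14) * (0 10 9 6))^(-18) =(0 14 17 5 7 6 13)(1 3 11 4 10)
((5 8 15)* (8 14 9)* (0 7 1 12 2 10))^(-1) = (0 10 2 12 1 7)(5 15 8 9 14) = ((0 7 1 12 2 10)(5 14 9 8 15))^(-1)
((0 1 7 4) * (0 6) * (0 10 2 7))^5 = ((0 1)(2 7 4 6 10))^5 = (10)(0 1)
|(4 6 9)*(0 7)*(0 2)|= 3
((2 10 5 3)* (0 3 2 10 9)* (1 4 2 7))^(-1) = ((0 3 10 5 7 1 4 2 9))^(-1) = (0 9 2 4 1 7 5 10 3)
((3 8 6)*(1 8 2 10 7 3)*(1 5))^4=(10)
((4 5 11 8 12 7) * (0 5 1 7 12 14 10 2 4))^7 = (0 4 14 5 1 10 11 7 2 8)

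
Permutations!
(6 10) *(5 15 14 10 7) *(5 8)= (5 15 14 10 6 7 8)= [0, 1, 2, 3, 4, 15, 7, 8, 5, 9, 6, 11, 12, 13, 10, 14]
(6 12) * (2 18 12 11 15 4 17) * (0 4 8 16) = (0 4 17 2 18 12 6 11 15 8 16) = [4, 1, 18, 3, 17, 5, 11, 7, 16, 9, 10, 15, 6, 13, 14, 8, 0, 2, 12]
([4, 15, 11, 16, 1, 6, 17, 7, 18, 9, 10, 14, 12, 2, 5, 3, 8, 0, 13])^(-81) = (0 2 15 5 8)(1 14 16 17 13)(3 6 18 4 11)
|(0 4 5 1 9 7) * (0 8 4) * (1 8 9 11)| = |(1 11)(4 5 8)(7 9)| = 6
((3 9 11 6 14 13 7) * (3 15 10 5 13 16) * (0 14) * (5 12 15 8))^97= (0 6 11 9 3 16 14)(5 13 7 8)(10 12 15)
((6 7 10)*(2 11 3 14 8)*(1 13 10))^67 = ((1 13 10 6 7)(2 11 3 14 8))^67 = (1 10 7 13 6)(2 3 8 11 14)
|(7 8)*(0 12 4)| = 6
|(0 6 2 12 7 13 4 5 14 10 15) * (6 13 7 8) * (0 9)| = 8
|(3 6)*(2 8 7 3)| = |(2 8 7 3 6)| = 5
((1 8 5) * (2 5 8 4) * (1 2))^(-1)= (8)(1 4)(2 5)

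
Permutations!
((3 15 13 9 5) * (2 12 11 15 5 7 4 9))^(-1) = (2 13 15 11 12)(3 5)(4 7 9)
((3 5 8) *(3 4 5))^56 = (4 8 5)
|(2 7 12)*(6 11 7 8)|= 6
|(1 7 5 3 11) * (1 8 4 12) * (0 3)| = 9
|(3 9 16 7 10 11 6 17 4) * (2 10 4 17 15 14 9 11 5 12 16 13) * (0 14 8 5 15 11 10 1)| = |(17)(0 14 9 13 2 1)(3 10 15 8 5 12 16 7 4)(6 11)| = 18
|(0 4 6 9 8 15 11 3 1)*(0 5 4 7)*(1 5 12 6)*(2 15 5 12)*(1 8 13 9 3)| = |(0 7)(1 2 15 11)(3 12 6)(4 8 5)(9 13)| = 12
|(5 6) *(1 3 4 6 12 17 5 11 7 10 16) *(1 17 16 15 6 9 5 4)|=30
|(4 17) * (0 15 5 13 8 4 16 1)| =9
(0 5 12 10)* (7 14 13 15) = (0 5 12 10)(7 14 13 15) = [5, 1, 2, 3, 4, 12, 6, 14, 8, 9, 0, 11, 10, 15, 13, 7]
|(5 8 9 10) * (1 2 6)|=12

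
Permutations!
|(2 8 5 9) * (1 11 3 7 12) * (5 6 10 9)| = 5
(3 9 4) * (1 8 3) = (1 8 3 9 4) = [0, 8, 2, 9, 1, 5, 6, 7, 3, 4]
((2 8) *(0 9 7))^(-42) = ((0 9 7)(2 8))^(-42) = (9)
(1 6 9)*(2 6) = [0, 2, 6, 3, 4, 5, 9, 7, 8, 1] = (1 2 6 9)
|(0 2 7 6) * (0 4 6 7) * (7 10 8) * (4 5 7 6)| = |(0 2)(5 7 10 8 6)| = 10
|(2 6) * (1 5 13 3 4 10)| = 6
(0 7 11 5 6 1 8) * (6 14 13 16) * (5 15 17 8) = (0 7 11 15 17 8)(1 5 14 13 16 6) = [7, 5, 2, 3, 4, 14, 1, 11, 0, 9, 10, 15, 12, 16, 13, 17, 6, 8]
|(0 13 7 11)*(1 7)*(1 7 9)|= |(0 13 7 11)(1 9)|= 4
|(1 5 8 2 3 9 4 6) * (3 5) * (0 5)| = |(0 5 8 2)(1 3 9 4 6)| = 20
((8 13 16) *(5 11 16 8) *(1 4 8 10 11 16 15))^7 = ((1 4 8 13 10 11 15)(5 16))^7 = (5 16)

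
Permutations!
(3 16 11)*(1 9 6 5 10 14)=(1 9 6 5 10 14)(3 16 11)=[0, 9, 2, 16, 4, 10, 5, 7, 8, 6, 14, 3, 12, 13, 1, 15, 11]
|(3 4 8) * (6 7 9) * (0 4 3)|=3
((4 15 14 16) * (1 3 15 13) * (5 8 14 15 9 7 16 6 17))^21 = ((1 3 9 7 16 4 13)(5 8 14 6 17))^21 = (5 8 14 6 17)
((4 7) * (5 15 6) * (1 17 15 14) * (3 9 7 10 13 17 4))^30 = (1 13 6)(4 17 5)(10 15 14)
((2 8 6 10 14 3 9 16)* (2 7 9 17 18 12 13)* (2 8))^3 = ((3 17 18 12 13 8 6 10 14)(7 9 16))^3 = (3 12 6)(8 14 18)(10 17 13)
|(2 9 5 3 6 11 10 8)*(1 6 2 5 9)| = |(1 6 11 10 8 5 3 2)| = 8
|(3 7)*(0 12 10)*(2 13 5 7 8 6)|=|(0 12 10)(2 13 5 7 3 8 6)|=21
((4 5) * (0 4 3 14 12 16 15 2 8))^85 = ((0 4 5 3 14 12 16 15 2 8))^85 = (0 12)(2 3)(4 16)(5 15)(8 14)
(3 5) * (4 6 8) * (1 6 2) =(1 6 8 4 2)(3 5) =[0, 6, 1, 5, 2, 3, 8, 7, 4]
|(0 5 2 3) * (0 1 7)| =6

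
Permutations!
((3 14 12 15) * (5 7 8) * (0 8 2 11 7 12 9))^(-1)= (0 9 14 3 15 12 5 8)(2 7 11)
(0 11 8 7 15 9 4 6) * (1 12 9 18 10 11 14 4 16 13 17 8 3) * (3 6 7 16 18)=(0 14 4 7 15 3 1 12 9 18 10 11 6)(8 16 13 17)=[14, 12, 2, 1, 7, 5, 0, 15, 16, 18, 11, 6, 9, 17, 4, 3, 13, 8, 10]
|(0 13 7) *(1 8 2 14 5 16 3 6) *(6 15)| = 9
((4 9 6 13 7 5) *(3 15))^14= (15)(4 6 7)(5 9 13)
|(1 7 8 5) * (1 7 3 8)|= |(1 3 8 5 7)|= 5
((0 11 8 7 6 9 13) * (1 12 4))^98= ((0 11 8 7 6 9 13)(1 12 4))^98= (13)(1 4 12)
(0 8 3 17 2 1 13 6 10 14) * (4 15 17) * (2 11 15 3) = [8, 13, 1, 4, 3, 5, 10, 7, 2, 9, 14, 15, 12, 6, 0, 17, 16, 11] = (0 8 2 1 13 6 10 14)(3 4)(11 15 17)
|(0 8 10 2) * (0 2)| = 3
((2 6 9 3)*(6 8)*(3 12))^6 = ((2 8 6 9 12 3))^6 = (12)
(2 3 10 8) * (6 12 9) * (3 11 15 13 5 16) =(2 11 15 13 5 16 3 10 8)(6 12 9) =[0, 1, 11, 10, 4, 16, 12, 7, 2, 6, 8, 15, 9, 5, 14, 13, 3]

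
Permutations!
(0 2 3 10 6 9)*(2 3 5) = [3, 1, 5, 10, 4, 2, 9, 7, 8, 0, 6] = (0 3 10 6 9)(2 5)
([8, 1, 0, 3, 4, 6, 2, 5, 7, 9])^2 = (9)(0 7 6)(2 8 5)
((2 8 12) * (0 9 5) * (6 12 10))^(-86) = (0 9 5)(2 12 6 10 8)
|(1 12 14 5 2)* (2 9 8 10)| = 8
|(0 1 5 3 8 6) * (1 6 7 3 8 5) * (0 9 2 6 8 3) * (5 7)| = 15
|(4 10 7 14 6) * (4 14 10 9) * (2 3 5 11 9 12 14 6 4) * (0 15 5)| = 42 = |(0 15 5 11 9 2 3)(4 12 14)(7 10)|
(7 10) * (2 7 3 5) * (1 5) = [0, 5, 7, 1, 4, 2, 6, 10, 8, 9, 3] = (1 5 2 7 10 3)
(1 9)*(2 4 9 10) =(1 10 2 4 9) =[0, 10, 4, 3, 9, 5, 6, 7, 8, 1, 2]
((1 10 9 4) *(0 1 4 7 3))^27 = (0 9)(1 7)(3 10)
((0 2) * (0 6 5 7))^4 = (0 7 5 6 2)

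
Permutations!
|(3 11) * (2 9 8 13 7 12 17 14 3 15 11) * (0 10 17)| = 22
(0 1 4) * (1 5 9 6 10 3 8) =(0 5 9 6 10 3 8 1 4) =[5, 4, 2, 8, 0, 9, 10, 7, 1, 6, 3]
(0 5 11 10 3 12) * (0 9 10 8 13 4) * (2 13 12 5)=(0 2 13 4)(3 5 11 8 12 9 10)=[2, 1, 13, 5, 0, 11, 6, 7, 12, 10, 3, 8, 9, 4]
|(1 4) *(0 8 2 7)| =|(0 8 2 7)(1 4)| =4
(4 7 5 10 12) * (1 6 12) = (1 6 12 4 7 5 10) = [0, 6, 2, 3, 7, 10, 12, 5, 8, 9, 1, 11, 4]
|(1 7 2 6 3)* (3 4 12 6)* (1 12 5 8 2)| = |(1 7)(2 3 12 6 4 5 8)| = 14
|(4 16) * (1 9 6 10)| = |(1 9 6 10)(4 16)| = 4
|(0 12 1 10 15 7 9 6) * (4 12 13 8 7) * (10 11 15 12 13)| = |(0 10 12 1 11 15 4 13 8 7 9 6)| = 12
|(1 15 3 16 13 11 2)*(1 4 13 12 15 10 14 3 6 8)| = 36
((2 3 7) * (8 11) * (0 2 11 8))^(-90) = (11)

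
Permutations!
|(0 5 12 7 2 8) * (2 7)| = |(0 5 12 2 8)| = 5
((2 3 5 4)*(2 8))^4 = (2 8 4 5 3)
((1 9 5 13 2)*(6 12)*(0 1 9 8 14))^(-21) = ((0 1 8 14)(2 9 5 13)(6 12))^(-21) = (0 14 8 1)(2 13 5 9)(6 12)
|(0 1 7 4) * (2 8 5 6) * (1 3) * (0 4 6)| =|(0 3 1 7 6 2 8 5)| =8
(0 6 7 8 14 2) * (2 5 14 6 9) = (0 9 2)(5 14)(6 7 8) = [9, 1, 0, 3, 4, 14, 7, 8, 6, 2, 10, 11, 12, 13, 5]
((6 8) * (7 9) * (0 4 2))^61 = (0 4 2)(6 8)(7 9)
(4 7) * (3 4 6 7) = (3 4)(6 7) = [0, 1, 2, 4, 3, 5, 7, 6]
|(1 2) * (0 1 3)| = 4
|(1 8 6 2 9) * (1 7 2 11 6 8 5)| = 6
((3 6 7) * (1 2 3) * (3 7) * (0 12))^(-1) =(0 12)(1 7 2)(3 6)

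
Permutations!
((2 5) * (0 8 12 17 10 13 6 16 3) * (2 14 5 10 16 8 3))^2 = ((0 3)(2 10 13 6 8 12 17 16)(5 14))^2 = (2 13 8 17)(6 12 16 10)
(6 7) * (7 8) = (6 8 7) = [0, 1, 2, 3, 4, 5, 8, 6, 7]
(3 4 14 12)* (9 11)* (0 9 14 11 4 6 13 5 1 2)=(0 9 4 11 14 12 3 6 13 5 1 2)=[9, 2, 0, 6, 11, 1, 13, 7, 8, 4, 10, 14, 3, 5, 12]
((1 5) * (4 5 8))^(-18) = (1 4)(5 8)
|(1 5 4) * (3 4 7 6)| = 6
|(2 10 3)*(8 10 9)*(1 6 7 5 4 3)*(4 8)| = |(1 6 7 5 8 10)(2 9 4 3)| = 12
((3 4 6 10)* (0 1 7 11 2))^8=((0 1 7 11 2)(3 4 6 10))^8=(0 11 1 2 7)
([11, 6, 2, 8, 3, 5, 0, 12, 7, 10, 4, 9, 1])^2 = [9, 0, 2, 7, 8, 5, 11, 1, 12, 4, 3, 10, 6]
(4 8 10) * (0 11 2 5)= (0 11 2 5)(4 8 10)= [11, 1, 5, 3, 8, 0, 6, 7, 10, 9, 4, 2]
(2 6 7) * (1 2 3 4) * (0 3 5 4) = (0 3)(1 2 6 7 5 4) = [3, 2, 6, 0, 1, 4, 7, 5]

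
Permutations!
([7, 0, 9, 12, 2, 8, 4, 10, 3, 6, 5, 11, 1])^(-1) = (0 1 12 3 8 5 10 7)(2 4 6 9)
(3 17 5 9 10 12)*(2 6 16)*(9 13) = (2 6 16)(3 17 5 13 9 10 12) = [0, 1, 6, 17, 4, 13, 16, 7, 8, 10, 12, 11, 3, 9, 14, 15, 2, 5]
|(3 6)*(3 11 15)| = 4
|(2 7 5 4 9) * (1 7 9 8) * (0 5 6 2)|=9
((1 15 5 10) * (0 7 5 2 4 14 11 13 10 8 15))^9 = (0 13 4 8)(1 11 2 5)(7 10 14 15)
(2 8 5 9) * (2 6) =(2 8 5 9 6) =[0, 1, 8, 3, 4, 9, 2, 7, 5, 6]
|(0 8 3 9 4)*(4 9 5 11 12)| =7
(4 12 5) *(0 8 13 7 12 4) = (0 8 13 7 12 5) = [8, 1, 2, 3, 4, 0, 6, 12, 13, 9, 10, 11, 5, 7]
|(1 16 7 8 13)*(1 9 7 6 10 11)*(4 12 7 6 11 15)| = 9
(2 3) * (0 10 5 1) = (0 10 5 1)(2 3) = [10, 0, 3, 2, 4, 1, 6, 7, 8, 9, 5]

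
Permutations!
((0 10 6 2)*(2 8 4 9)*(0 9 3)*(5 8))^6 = (0 3 4 8 5 6 10)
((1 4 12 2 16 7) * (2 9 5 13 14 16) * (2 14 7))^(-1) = (1 7 13 5 9 12 4)(2 16 14) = ((1 4 12 9 5 13 7)(2 14 16))^(-1)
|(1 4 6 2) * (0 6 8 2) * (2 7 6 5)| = 8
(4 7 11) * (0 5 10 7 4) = (0 5 10 7 11) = [5, 1, 2, 3, 4, 10, 6, 11, 8, 9, 7, 0]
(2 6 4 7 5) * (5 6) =(2 5)(4 7 6) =[0, 1, 5, 3, 7, 2, 4, 6]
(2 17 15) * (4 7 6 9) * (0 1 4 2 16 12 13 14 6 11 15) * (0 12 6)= (0 1 4 7 11 15 16 6 9 2 17 12 13 14)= [1, 4, 17, 3, 7, 5, 9, 11, 8, 2, 10, 15, 13, 14, 0, 16, 6, 12]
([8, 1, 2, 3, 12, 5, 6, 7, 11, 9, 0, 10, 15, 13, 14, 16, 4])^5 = (0 8 11 10)(4 12 15 16)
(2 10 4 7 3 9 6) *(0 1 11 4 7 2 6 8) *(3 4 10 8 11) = [1, 3, 8, 9, 2, 5, 6, 4, 0, 11, 7, 10] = (0 1 3 9 11 10 7 4 2 8)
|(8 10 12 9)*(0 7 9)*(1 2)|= 6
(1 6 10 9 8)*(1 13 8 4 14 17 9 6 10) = (1 10 6)(4 14 17 9)(8 13) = [0, 10, 2, 3, 14, 5, 1, 7, 13, 4, 6, 11, 12, 8, 17, 15, 16, 9]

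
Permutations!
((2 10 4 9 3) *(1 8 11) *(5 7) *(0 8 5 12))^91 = (12)(2 10 4 9 3)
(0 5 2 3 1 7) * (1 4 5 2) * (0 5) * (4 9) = (0 2 3 9 4)(1 7 5) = [2, 7, 3, 9, 0, 1, 6, 5, 8, 4]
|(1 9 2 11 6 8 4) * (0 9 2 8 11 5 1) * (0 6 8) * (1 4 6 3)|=30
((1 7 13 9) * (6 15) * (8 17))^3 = ((1 7 13 9)(6 15)(8 17))^3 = (1 9 13 7)(6 15)(8 17)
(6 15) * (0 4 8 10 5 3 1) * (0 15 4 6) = (0 6 4 8 10 5 3 1 15) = [6, 15, 2, 1, 8, 3, 4, 7, 10, 9, 5, 11, 12, 13, 14, 0]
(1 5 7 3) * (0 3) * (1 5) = [3, 1, 2, 5, 4, 7, 6, 0] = (0 3 5 7)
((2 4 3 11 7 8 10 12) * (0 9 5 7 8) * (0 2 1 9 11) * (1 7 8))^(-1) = (0 3 4 2 7 12 10 8 5 9 1 11)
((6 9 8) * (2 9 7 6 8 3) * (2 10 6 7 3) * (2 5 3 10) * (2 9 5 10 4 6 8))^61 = ((2 5 3 9 10 8)(4 6))^61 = (2 5 3 9 10 8)(4 6)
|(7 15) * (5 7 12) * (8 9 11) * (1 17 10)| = 12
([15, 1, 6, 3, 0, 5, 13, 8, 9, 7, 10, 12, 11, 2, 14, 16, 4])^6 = [16, 1, 2, 3, 15, 5, 6, 7, 8, 9, 10, 11, 12, 13, 14, 4, 0]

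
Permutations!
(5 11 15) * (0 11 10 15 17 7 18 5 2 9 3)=(0 11 17 7 18 5 10 15 2 9 3)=[11, 1, 9, 0, 4, 10, 6, 18, 8, 3, 15, 17, 12, 13, 14, 2, 16, 7, 5]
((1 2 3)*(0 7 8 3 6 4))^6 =((0 7 8 3 1 2 6 4))^6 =(0 6 1 8)(2 3 7 4)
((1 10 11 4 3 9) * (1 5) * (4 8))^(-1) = (1 5 9 3 4 8 11 10) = ((1 10 11 8 4 3 9 5))^(-1)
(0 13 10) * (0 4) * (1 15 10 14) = [13, 15, 2, 3, 0, 5, 6, 7, 8, 9, 4, 11, 12, 14, 1, 10] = (0 13 14 1 15 10 4)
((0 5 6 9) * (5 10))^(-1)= (0 9 6 5 10)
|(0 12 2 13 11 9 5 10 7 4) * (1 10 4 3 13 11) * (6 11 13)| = 13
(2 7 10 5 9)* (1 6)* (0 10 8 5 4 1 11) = (0 10 4 1 6 11)(2 7 8 5 9) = [10, 6, 7, 3, 1, 9, 11, 8, 5, 2, 4, 0]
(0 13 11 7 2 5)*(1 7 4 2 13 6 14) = (0 6 14 1 7 13 11 4 2 5) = [6, 7, 5, 3, 2, 0, 14, 13, 8, 9, 10, 4, 12, 11, 1]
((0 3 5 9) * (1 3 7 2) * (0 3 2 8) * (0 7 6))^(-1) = ((0 6)(1 2)(3 5 9)(7 8))^(-1) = (0 6)(1 2)(3 9 5)(7 8)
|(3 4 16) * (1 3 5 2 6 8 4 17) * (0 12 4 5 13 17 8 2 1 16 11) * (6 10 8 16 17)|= 36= |(17)(0 12 4 11)(1 3 16 13 6 2 10 8 5)|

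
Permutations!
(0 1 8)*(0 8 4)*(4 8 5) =[1, 8, 2, 3, 0, 4, 6, 7, 5] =(0 1 8 5 4)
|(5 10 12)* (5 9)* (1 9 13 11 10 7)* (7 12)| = 8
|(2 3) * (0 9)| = |(0 9)(2 3)| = 2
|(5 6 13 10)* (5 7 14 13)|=|(5 6)(7 14 13 10)|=4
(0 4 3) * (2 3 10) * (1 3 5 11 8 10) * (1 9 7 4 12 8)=(0 12 8 10 2 5 11 1 3)(4 9 7)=[12, 3, 5, 0, 9, 11, 6, 4, 10, 7, 2, 1, 8]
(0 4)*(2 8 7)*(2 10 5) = (0 4)(2 8 7 10 5) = [4, 1, 8, 3, 0, 2, 6, 10, 7, 9, 5]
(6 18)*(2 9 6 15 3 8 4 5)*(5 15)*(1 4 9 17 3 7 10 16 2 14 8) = [0, 4, 17, 1, 15, 14, 18, 10, 9, 6, 16, 11, 12, 13, 8, 7, 2, 3, 5] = (1 4 15 7 10 16 2 17 3)(5 14 8 9 6 18)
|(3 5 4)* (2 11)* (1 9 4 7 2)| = 8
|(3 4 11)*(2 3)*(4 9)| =|(2 3 9 4 11)| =5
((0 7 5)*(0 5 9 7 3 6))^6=((0 3 6)(7 9))^6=(9)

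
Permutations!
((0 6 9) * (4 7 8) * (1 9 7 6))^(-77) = ((0 1 9)(4 6 7 8))^(-77) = (0 1 9)(4 8 7 6)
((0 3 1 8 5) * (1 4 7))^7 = (8)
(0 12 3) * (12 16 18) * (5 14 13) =(0 16 18 12 3)(5 14 13) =[16, 1, 2, 0, 4, 14, 6, 7, 8, 9, 10, 11, 3, 5, 13, 15, 18, 17, 12]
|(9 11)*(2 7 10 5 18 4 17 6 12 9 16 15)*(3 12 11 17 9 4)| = 14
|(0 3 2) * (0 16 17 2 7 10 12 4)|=6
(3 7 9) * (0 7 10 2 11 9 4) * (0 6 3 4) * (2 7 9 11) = (11)(0 9 4 6 3 10 7) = [9, 1, 2, 10, 6, 5, 3, 0, 8, 4, 7, 11]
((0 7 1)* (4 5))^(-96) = (7)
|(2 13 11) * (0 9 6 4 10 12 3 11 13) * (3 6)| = 20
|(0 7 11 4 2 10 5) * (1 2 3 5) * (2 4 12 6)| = 11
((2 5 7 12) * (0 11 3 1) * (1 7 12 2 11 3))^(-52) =(0 5)(1 2)(3 12)(7 11)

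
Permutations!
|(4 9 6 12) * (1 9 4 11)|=5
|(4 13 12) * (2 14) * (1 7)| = |(1 7)(2 14)(4 13 12)| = 6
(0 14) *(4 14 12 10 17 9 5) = (0 12 10 17 9 5 4 14) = [12, 1, 2, 3, 14, 4, 6, 7, 8, 5, 17, 11, 10, 13, 0, 15, 16, 9]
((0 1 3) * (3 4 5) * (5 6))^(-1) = (0 3 5 6 4 1)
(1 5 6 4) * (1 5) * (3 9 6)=(3 9 6 4 5)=[0, 1, 2, 9, 5, 3, 4, 7, 8, 6]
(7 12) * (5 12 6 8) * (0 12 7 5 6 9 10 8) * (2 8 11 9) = (0 12 5 7 2 8 6)(9 10 11) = [12, 1, 8, 3, 4, 7, 0, 2, 6, 10, 11, 9, 5]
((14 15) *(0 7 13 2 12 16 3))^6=((0 7 13 2 12 16 3)(14 15))^6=(0 3 16 12 2 13 7)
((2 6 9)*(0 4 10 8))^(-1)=(0 8 10 4)(2 9 6)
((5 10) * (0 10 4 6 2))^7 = ((0 10 5 4 6 2))^7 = (0 10 5 4 6 2)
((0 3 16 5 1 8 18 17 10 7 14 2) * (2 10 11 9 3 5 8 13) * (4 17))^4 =(0 2 13 1 5)(3 4)(7 14 10)(8 11)(9 18)(16 17) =((0 5 1 13 2)(3 16 8 18 4 17 11 9)(7 14 10))^4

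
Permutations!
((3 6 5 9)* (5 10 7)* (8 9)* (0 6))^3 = (0 7 9 6 5 3 10 8)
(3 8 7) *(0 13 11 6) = (0 13 11 6)(3 8 7) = [13, 1, 2, 8, 4, 5, 0, 3, 7, 9, 10, 6, 12, 11]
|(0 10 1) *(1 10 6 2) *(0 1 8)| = |(10)(0 6 2 8)| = 4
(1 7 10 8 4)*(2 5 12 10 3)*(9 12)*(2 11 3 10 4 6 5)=(1 7 10 8 6 5 9 12 4)(3 11)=[0, 7, 2, 11, 1, 9, 5, 10, 6, 12, 8, 3, 4]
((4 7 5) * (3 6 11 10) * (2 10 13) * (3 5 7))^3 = ((2 10 5 4 3 6 11 13))^3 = (2 4 11 10 3 13 5 6)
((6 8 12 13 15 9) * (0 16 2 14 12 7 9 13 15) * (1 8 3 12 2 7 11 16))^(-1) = ((0 1 8 11 16 7 9 6 3 12 15 13)(2 14))^(-1) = (0 13 15 12 3 6 9 7 16 11 8 1)(2 14)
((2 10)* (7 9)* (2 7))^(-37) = (2 9 7 10)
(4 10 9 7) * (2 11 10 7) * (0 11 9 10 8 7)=(0 11 8 7 4)(2 9)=[11, 1, 9, 3, 0, 5, 6, 4, 7, 2, 10, 8]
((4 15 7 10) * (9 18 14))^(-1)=(4 10 7 15)(9 14 18)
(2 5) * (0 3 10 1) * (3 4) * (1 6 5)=(0 4 3 10 6 5 2 1)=[4, 0, 1, 10, 3, 2, 5, 7, 8, 9, 6]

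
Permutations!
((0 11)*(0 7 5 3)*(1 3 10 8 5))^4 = ((0 11 7 1 3)(5 10 8))^4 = (0 3 1 7 11)(5 10 8)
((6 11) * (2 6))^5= ((2 6 11))^5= (2 11 6)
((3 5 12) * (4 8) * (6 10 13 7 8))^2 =(3 12 5)(4 10 7)(6 13 8)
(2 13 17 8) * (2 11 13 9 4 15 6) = (2 9 4 15 6)(8 11 13 17) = [0, 1, 9, 3, 15, 5, 2, 7, 11, 4, 10, 13, 12, 17, 14, 6, 16, 8]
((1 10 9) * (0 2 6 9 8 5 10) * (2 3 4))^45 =(10)(0 2 1 4 9 3 6)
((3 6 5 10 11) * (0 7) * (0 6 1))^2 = ((0 7 6 5 10 11 3 1))^2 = (0 6 10 3)(1 7 5 11)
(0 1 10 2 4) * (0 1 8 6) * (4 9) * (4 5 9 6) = (0 8 4 1 10 2 6)(5 9) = [8, 10, 6, 3, 1, 9, 0, 7, 4, 5, 2]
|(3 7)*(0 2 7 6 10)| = 6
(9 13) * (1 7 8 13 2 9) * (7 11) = [0, 11, 9, 3, 4, 5, 6, 8, 13, 2, 10, 7, 12, 1] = (1 11 7 8 13)(2 9)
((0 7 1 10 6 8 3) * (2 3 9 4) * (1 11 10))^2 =(0 11 6 9 2)(3 7 10 8 4)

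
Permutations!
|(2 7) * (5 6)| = 2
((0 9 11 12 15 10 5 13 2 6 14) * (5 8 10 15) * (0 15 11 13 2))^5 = (0 13 9)(2 12 15 6 5 11 14)(8 10) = ((0 9 13)(2 6 14 15 11 12 5)(8 10))^5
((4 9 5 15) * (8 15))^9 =(4 15 8 5 9)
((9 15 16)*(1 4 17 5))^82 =((1 4 17 5)(9 15 16))^82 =(1 17)(4 5)(9 15 16)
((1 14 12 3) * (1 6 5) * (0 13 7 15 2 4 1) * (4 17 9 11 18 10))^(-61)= (0 11 3 2 1 13 18 6 17 14 7 10 5 9 12 15 4)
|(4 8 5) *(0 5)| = 4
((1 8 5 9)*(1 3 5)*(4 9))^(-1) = (1 8)(3 9 4 5)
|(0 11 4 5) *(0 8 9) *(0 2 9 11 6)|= 4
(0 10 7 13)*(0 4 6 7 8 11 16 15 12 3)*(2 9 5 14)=(0 10 8 11 16 15 12 3)(2 9 5 14)(4 6 7 13)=[10, 1, 9, 0, 6, 14, 7, 13, 11, 5, 8, 16, 3, 4, 2, 12, 15]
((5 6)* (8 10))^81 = (5 6)(8 10)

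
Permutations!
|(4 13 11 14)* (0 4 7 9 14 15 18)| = |(0 4 13 11 15 18)(7 9 14)| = 6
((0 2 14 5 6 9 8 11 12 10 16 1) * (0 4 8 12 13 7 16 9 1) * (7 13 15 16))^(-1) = ((0 2 14 5 6 1 4 8 11 15 16)(9 12 10))^(-1) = (0 16 15 11 8 4 1 6 5 14 2)(9 10 12)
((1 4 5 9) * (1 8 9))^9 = ((1 4 5)(8 9))^9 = (8 9)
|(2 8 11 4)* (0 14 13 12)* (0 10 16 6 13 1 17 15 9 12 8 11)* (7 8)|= |(0 14 1 17 15 9 12 10 16 6 13 7 8)(2 11 4)|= 39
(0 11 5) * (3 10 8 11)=[3, 1, 2, 10, 4, 0, 6, 7, 11, 9, 8, 5]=(0 3 10 8 11 5)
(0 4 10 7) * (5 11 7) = [4, 1, 2, 3, 10, 11, 6, 0, 8, 9, 5, 7] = (0 4 10 5 11 7)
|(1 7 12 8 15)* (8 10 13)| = 7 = |(1 7 12 10 13 8 15)|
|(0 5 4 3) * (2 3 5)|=6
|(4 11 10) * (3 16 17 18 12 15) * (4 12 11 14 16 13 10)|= |(3 13 10 12 15)(4 14 16 17 18 11)|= 30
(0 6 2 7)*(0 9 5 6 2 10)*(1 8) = (0 2 7 9 5 6 10)(1 8) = [2, 8, 7, 3, 4, 6, 10, 9, 1, 5, 0]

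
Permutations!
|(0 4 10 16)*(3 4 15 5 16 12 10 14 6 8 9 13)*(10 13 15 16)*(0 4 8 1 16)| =|(1 16 4 14 6)(3 8 9 15 5 10 12 13)| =40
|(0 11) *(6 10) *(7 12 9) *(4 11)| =|(0 4 11)(6 10)(7 12 9)| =6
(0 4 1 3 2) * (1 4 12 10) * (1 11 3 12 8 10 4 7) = [8, 12, 0, 2, 7, 5, 6, 1, 10, 9, 11, 3, 4] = (0 8 10 11 3 2)(1 12 4 7)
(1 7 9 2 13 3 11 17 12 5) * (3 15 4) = (1 7 9 2 13 15 4 3 11 17 12 5) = [0, 7, 13, 11, 3, 1, 6, 9, 8, 2, 10, 17, 5, 15, 14, 4, 16, 12]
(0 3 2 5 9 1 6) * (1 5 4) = (0 3 2 4 1 6)(5 9) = [3, 6, 4, 2, 1, 9, 0, 7, 8, 5]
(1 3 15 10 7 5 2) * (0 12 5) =(0 12 5 2 1 3 15 10 7) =[12, 3, 1, 15, 4, 2, 6, 0, 8, 9, 7, 11, 5, 13, 14, 10]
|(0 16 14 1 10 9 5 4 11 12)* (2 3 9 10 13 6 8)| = |(0 16 14 1 13 6 8 2 3 9 5 4 11 12)| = 14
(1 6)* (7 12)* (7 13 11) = (1 6)(7 12 13 11) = [0, 6, 2, 3, 4, 5, 1, 12, 8, 9, 10, 7, 13, 11]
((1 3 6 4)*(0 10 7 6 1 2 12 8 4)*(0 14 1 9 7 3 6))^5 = (1 14 6)(2 12 8 4)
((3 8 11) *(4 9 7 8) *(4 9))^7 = (3 7 11 9 8)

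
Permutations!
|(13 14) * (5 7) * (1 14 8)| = 4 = |(1 14 13 8)(5 7)|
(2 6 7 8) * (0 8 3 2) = (0 8)(2 6 7 3) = [8, 1, 6, 2, 4, 5, 7, 3, 0]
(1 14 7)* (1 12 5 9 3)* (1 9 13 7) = (1 14)(3 9)(5 13 7 12) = [0, 14, 2, 9, 4, 13, 6, 12, 8, 3, 10, 11, 5, 7, 1]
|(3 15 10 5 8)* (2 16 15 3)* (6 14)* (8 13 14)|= |(2 16 15 10 5 13 14 6 8)|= 9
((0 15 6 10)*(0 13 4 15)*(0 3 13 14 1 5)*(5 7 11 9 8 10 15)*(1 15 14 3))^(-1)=((0 1 7 11 9 8 10 3 13 4 5)(6 14 15))^(-1)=(0 5 4 13 3 10 8 9 11 7 1)(6 15 14)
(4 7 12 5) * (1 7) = (1 7 12 5 4) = [0, 7, 2, 3, 1, 4, 6, 12, 8, 9, 10, 11, 5]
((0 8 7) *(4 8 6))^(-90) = (8)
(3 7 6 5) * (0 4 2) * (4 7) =(0 7 6 5 3 4 2) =[7, 1, 0, 4, 2, 3, 5, 6]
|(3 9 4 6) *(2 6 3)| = 6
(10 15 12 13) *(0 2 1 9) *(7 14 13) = [2, 9, 1, 3, 4, 5, 6, 14, 8, 0, 15, 11, 7, 10, 13, 12] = (0 2 1 9)(7 14 13 10 15 12)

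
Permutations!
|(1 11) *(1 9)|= 3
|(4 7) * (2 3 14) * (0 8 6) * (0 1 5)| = 30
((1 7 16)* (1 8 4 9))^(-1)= ((1 7 16 8 4 9))^(-1)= (1 9 4 8 16 7)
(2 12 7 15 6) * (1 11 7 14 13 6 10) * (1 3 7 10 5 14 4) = (1 11 10 3 7 15 5 14 13 6 2 12 4) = [0, 11, 12, 7, 1, 14, 2, 15, 8, 9, 3, 10, 4, 6, 13, 5]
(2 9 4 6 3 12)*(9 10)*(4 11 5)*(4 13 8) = (2 10 9 11 5 13 8 4 6 3 12) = [0, 1, 10, 12, 6, 13, 3, 7, 4, 11, 9, 5, 2, 8]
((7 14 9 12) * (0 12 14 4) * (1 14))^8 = (1 9 14)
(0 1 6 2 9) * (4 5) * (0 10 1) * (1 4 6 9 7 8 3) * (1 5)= (1 9 10 4)(2 7 8 3 5 6)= [0, 9, 7, 5, 1, 6, 2, 8, 3, 10, 4]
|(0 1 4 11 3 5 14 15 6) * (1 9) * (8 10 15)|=|(0 9 1 4 11 3 5 14 8 10 15 6)|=12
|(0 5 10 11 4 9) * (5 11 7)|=|(0 11 4 9)(5 10 7)|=12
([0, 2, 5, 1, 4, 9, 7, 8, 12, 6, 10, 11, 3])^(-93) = [0, 8, 12, 7, 4, 3, 2, 5, 9, 1, 10, 11, 6]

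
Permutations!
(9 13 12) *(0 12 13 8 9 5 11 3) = [12, 1, 2, 0, 4, 11, 6, 7, 9, 8, 10, 3, 5, 13] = (13)(0 12 5 11 3)(8 9)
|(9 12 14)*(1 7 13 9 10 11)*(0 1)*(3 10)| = |(0 1 7 13 9 12 14 3 10 11)| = 10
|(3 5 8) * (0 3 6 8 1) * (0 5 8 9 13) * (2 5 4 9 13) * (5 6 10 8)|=|(0 3 5 1 4 9 2 6 13)(8 10)|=18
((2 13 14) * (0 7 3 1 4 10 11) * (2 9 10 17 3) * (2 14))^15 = ((0 7 14 9 10 11)(1 4 17 3)(2 13))^15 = (0 9)(1 3 17 4)(2 13)(7 10)(11 14)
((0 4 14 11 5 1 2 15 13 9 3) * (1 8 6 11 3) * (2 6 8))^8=(15)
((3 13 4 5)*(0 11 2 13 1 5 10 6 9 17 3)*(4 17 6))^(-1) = ((0 11 2 13 17 3 1 5)(4 10)(6 9))^(-1) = (0 5 1 3 17 13 2 11)(4 10)(6 9)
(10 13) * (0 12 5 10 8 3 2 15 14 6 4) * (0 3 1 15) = [12, 15, 0, 2, 3, 10, 4, 7, 1, 9, 13, 11, 5, 8, 6, 14] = (0 12 5 10 13 8 1 15 14 6 4 3 2)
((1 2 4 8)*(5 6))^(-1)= ((1 2 4 8)(5 6))^(-1)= (1 8 4 2)(5 6)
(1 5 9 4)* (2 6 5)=(1 2 6 5 9 4)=[0, 2, 6, 3, 1, 9, 5, 7, 8, 4]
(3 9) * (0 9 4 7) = (0 9 3 4 7) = [9, 1, 2, 4, 7, 5, 6, 0, 8, 3]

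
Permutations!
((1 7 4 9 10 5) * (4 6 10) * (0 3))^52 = (1 6 5 7 10)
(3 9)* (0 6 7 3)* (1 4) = [6, 4, 2, 9, 1, 5, 7, 3, 8, 0] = (0 6 7 3 9)(1 4)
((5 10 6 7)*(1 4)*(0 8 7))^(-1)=((0 8 7 5 10 6)(1 4))^(-1)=(0 6 10 5 7 8)(1 4)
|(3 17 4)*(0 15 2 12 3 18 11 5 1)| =11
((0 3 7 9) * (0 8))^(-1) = (0 8 9 7 3)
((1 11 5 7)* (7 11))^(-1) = ((1 7)(5 11))^(-1) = (1 7)(5 11)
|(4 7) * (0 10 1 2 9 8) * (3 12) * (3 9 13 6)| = |(0 10 1 2 13 6 3 12 9 8)(4 7)| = 10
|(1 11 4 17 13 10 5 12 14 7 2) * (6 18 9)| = 33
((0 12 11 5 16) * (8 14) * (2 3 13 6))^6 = ((0 12 11 5 16)(2 3 13 6)(8 14))^6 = (0 12 11 5 16)(2 13)(3 6)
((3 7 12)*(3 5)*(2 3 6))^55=(2 3 7 12 5 6)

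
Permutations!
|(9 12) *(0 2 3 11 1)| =|(0 2 3 11 1)(9 12)| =10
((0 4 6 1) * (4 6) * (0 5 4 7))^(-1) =(0 7 4 5 1 6)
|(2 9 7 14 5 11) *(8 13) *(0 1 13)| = 12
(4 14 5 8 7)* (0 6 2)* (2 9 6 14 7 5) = (0 14 2)(4 7)(5 8)(6 9) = [14, 1, 0, 3, 7, 8, 9, 4, 5, 6, 10, 11, 12, 13, 2]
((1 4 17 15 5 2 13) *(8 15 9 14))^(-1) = (1 13 2 5 15 8 14 9 17 4)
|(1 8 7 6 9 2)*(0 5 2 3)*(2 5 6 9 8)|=6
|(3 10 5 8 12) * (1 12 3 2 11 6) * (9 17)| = 20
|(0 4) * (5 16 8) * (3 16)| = 4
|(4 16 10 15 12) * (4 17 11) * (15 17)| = 10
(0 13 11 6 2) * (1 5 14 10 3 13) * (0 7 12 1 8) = (0 8)(1 5 14 10 3 13 11 6 2 7 12) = [8, 5, 7, 13, 4, 14, 2, 12, 0, 9, 3, 6, 1, 11, 10]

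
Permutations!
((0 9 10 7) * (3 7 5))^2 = (0 10 3)(5 7 9)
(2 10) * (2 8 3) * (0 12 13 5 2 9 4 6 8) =[12, 1, 10, 9, 6, 2, 8, 7, 3, 4, 0, 11, 13, 5] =(0 12 13 5 2 10)(3 9 4 6 8)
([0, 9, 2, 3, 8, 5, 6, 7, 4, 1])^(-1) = (1 9)(4 8)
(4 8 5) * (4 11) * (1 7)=(1 7)(4 8 5 11)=[0, 7, 2, 3, 8, 11, 6, 1, 5, 9, 10, 4]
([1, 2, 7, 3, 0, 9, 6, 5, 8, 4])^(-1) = [4, 0, 1, 3, 9, 7, 6, 2, 8, 5]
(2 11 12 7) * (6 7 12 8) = (12)(2 11 8 6 7) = [0, 1, 11, 3, 4, 5, 7, 2, 6, 9, 10, 8, 12]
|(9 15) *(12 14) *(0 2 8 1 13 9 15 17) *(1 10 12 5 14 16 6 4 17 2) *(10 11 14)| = |(0 1 13 9 2 8 11 14 5 10 12 16 6 4 17)| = 15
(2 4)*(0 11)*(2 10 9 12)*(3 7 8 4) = (0 11)(2 3 7 8 4 10 9 12) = [11, 1, 3, 7, 10, 5, 6, 8, 4, 12, 9, 0, 2]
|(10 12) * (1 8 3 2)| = |(1 8 3 2)(10 12)| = 4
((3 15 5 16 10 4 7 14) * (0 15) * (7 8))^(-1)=((0 15 5 16 10 4 8 7 14 3))^(-1)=(0 3 14 7 8 4 10 16 5 15)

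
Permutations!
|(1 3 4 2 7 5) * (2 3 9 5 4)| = 12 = |(1 9 5)(2 7 4 3)|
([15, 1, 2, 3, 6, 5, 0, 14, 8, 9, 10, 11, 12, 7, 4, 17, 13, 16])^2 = (0 17 13 14 6 15 16 7 4)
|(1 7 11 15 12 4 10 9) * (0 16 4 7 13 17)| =8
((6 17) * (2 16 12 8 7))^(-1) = ((2 16 12 8 7)(6 17))^(-1) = (2 7 8 12 16)(6 17)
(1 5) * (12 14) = (1 5)(12 14) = [0, 5, 2, 3, 4, 1, 6, 7, 8, 9, 10, 11, 14, 13, 12]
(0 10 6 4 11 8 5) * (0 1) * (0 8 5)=[10, 8, 2, 3, 11, 1, 4, 7, 0, 9, 6, 5]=(0 10 6 4 11 5 1 8)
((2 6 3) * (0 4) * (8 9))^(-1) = ((0 4)(2 6 3)(8 9))^(-1) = (0 4)(2 3 6)(8 9)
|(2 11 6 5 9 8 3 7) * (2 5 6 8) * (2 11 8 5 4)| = |(2 8 3 7 4)(5 9 11)| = 15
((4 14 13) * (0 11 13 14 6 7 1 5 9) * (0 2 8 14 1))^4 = (0 6 13)(1 8 9)(2 5 14)(4 11 7)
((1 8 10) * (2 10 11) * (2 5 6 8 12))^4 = (12)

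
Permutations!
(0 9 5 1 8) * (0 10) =[9, 8, 2, 3, 4, 1, 6, 7, 10, 5, 0] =(0 9 5 1 8 10)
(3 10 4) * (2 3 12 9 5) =(2 3 10 4 12 9 5) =[0, 1, 3, 10, 12, 2, 6, 7, 8, 5, 4, 11, 9]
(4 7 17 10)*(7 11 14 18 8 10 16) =(4 11 14 18 8 10)(7 17 16) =[0, 1, 2, 3, 11, 5, 6, 17, 10, 9, 4, 14, 12, 13, 18, 15, 7, 16, 8]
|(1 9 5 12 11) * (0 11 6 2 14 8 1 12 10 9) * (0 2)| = |(0 11 12 6)(1 2 14 8)(5 10 9)| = 12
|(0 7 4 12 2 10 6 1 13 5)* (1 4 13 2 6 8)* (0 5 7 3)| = |(0 3)(1 2 10 8)(4 12 6)(7 13)| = 12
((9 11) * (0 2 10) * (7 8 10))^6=((0 2 7 8 10)(9 11))^6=(11)(0 2 7 8 10)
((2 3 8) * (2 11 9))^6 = (2 3 8 11 9)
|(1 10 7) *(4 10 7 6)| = |(1 7)(4 10 6)| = 6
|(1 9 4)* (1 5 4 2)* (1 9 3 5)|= 4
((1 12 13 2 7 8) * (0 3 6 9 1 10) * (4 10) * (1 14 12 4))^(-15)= ((0 3 6 9 14 12 13 2 7 8 1 4 10))^(-15)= (0 4 8 2 12 9 3 10 1 7 13 14 6)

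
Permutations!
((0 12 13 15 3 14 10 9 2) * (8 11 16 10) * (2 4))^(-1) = ((0 12 13 15 3 14 8 11 16 10 9 4 2))^(-1) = (0 2 4 9 10 16 11 8 14 3 15 13 12)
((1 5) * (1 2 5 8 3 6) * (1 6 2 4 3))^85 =(1 8)(2 5 4 3)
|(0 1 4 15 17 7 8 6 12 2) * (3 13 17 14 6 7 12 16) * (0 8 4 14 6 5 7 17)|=44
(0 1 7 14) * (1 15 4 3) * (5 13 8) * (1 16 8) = (0 15 4 3 16 8 5 13 1 7 14) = [15, 7, 2, 16, 3, 13, 6, 14, 5, 9, 10, 11, 12, 1, 0, 4, 8]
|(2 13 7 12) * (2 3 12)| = |(2 13 7)(3 12)| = 6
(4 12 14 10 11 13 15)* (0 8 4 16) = (0 8 4 12 14 10 11 13 15 16) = [8, 1, 2, 3, 12, 5, 6, 7, 4, 9, 11, 13, 14, 15, 10, 16, 0]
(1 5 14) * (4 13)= (1 5 14)(4 13)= [0, 5, 2, 3, 13, 14, 6, 7, 8, 9, 10, 11, 12, 4, 1]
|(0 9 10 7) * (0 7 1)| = 4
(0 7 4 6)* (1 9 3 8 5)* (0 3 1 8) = [7, 9, 2, 0, 6, 8, 3, 4, 5, 1] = (0 7 4 6 3)(1 9)(5 8)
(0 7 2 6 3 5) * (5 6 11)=(0 7 2 11 5)(3 6)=[7, 1, 11, 6, 4, 0, 3, 2, 8, 9, 10, 5]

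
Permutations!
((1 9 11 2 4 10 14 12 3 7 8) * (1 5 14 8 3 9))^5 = (2 14 4 12 10 9 8 11 5)(3 7)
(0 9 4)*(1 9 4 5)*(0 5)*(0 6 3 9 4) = (1 4 5)(3 9 6) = [0, 4, 2, 9, 5, 1, 3, 7, 8, 6]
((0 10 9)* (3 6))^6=((0 10 9)(3 6))^6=(10)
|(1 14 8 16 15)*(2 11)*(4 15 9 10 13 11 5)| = 12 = |(1 14 8 16 9 10 13 11 2 5 4 15)|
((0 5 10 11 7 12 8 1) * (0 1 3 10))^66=((0 5)(3 10 11 7 12 8))^66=(12)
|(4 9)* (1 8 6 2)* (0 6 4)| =7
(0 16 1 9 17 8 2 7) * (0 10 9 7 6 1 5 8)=(0 16 5 8 2 6 1 7 10 9 17)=[16, 7, 6, 3, 4, 8, 1, 10, 2, 17, 9, 11, 12, 13, 14, 15, 5, 0]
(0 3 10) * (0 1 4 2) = (0 3 10 1 4 2) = [3, 4, 0, 10, 2, 5, 6, 7, 8, 9, 1]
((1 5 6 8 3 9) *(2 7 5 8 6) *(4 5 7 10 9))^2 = (1 3 5 10)(2 9 8 4) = ((1 8 3 4 5 2 10 9))^2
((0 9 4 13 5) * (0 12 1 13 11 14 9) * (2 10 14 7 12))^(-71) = ((1 13 5 2 10 14 9 4 11 7 12))^(-71) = (1 9 13 4 5 11 2 7 10 12 14)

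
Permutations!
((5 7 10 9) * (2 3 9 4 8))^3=(2 5 4 3 7 8 9 10)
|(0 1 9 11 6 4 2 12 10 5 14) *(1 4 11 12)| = |(0 4 2 1 9 12 10 5 14)(6 11)| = 18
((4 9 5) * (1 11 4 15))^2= (1 4 5)(9 15 11)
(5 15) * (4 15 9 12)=(4 15 5 9 12)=[0, 1, 2, 3, 15, 9, 6, 7, 8, 12, 10, 11, 4, 13, 14, 5]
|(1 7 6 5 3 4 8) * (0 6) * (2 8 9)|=|(0 6 5 3 4 9 2 8 1 7)|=10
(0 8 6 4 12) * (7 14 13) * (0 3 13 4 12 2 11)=(0 8 6 12 3 13 7 14 4 2 11)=[8, 1, 11, 13, 2, 5, 12, 14, 6, 9, 10, 0, 3, 7, 4]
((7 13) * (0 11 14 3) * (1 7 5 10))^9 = (0 11 14 3)(1 10 5 13 7)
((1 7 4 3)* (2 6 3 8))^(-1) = ((1 7 4 8 2 6 3))^(-1) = (1 3 6 2 8 4 7)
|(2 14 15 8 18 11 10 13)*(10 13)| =|(2 14 15 8 18 11 13)| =7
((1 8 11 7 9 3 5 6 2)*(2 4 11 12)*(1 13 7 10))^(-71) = (1 3 8 5 12 6 2 4 13 11 7 10 9)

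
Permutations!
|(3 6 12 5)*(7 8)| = |(3 6 12 5)(7 8)| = 4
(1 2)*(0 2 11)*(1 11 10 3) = (0 2 11)(1 10 3) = [2, 10, 11, 1, 4, 5, 6, 7, 8, 9, 3, 0]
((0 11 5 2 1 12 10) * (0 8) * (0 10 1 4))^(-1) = (0 4 2 5 11)(1 12)(8 10)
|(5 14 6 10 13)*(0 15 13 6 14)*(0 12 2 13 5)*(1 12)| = |(0 15 5 1 12 2 13)(6 10)| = 14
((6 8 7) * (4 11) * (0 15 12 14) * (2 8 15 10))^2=(0 2 7 15 14 10 8 6 12)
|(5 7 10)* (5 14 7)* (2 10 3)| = |(2 10 14 7 3)| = 5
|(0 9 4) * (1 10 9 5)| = 6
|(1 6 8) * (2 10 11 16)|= 12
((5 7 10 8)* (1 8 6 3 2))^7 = ((1 8 5 7 10 6 3 2))^7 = (1 2 3 6 10 7 5 8)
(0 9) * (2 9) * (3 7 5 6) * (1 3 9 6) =(0 2 6 9)(1 3 7 5) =[2, 3, 6, 7, 4, 1, 9, 5, 8, 0]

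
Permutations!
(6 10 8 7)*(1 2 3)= (1 2 3)(6 10 8 7)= [0, 2, 3, 1, 4, 5, 10, 6, 7, 9, 8]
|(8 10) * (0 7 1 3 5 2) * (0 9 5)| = 12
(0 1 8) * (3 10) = (0 1 8)(3 10) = [1, 8, 2, 10, 4, 5, 6, 7, 0, 9, 3]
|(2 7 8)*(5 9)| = 6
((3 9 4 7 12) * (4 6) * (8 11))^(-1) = (3 12 7 4 6 9)(8 11)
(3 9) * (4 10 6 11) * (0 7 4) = (0 7 4 10 6 11)(3 9) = [7, 1, 2, 9, 10, 5, 11, 4, 8, 3, 6, 0]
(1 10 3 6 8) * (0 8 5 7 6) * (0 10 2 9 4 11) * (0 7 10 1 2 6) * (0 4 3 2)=(0 8)(1 6 5 10 2 9 3)(4 11 7)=[8, 6, 9, 1, 11, 10, 5, 4, 0, 3, 2, 7]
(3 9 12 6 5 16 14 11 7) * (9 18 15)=(3 18 15 9 12 6 5 16 14 11 7)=[0, 1, 2, 18, 4, 16, 5, 3, 8, 12, 10, 7, 6, 13, 11, 9, 14, 17, 15]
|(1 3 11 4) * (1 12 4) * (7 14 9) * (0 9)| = 12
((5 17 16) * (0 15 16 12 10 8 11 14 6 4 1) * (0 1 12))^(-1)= (0 17 5 16 15)(4 6 14 11 8 10 12)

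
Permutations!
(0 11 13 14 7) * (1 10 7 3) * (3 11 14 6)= (0 14 11 13 6 3 1 10 7)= [14, 10, 2, 1, 4, 5, 3, 0, 8, 9, 7, 13, 12, 6, 11]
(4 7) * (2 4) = (2 4 7) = [0, 1, 4, 3, 7, 5, 6, 2]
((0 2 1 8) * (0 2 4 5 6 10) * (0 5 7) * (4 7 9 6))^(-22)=(1 2 8)(4 10 9 5 6)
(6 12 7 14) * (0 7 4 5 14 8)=[7, 1, 2, 3, 5, 14, 12, 8, 0, 9, 10, 11, 4, 13, 6]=(0 7 8)(4 5 14 6 12)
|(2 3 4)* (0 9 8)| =3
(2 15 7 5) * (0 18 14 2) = (0 18 14 2 15 7 5) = [18, 1, 15, 3, 4, 0, 6, 5, 8, 9, 10, 11, 12, 13, 2, 7, 16, 17, 14]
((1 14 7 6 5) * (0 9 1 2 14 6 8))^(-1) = ((0 9 1 6 5 2 14 7 8))^(-1) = (0 8 7 14 2 5 6 1 9)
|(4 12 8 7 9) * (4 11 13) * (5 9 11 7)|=8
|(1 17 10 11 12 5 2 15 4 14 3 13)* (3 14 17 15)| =11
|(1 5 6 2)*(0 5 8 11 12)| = 8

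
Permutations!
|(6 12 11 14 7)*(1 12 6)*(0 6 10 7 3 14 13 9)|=18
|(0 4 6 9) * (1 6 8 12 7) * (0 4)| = 7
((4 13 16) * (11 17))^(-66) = (17)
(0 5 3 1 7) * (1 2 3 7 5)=(0 1 5 7)(2 3)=[1, 5, 3, 2, 4, 7, 6, 0]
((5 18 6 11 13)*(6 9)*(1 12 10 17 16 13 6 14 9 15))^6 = (1 5 17)(10 15 13)(12 18 16)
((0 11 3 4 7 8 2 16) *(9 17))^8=(17)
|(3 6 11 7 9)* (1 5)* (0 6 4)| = 14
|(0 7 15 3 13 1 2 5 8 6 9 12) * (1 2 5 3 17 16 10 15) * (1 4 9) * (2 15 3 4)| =|(0 7 2 4 9 12)(1 5 8 6)(3 13 15 17 16 10)| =12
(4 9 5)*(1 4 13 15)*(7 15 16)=(1 4 9 5 13 16 7 15)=[0, 4, 2, 3, 9, 13, 6, 15, 8, 5, 10, 11, 12, 16, 14, 1, 7]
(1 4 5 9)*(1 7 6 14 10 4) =[0, 1, 2, 3, 5, 9, 14, 6, 8, 7, 4, 11, 12, 13, 10] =(4 5 9 7 6 14 10)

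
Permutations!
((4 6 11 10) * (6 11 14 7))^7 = ((4 11 10)(6 14 7))^7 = (4 11 10)(6 14 7)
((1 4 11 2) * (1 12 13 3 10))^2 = (1 11 12 3)(2 13 10 4)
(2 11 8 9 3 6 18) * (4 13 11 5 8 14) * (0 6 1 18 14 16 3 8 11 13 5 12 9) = (0 6 14 4 5 11 16 3 1 18 2 12 9 8) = [6, 18, 12, 1, 5, 11, 14, 7, 0, 8, 10, 16, 9, 13, 4, 15, 3, 17, 2]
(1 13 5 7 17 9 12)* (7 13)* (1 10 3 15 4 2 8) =(1 7 17 9 12 10 3 15 4 2 8)(5 13) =[0, 7, 8, 15, 2, 13, 6, 17, 1, 12, 3, 11, 10, 5, 14, 4, 16, 9]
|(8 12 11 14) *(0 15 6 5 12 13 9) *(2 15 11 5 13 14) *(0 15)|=12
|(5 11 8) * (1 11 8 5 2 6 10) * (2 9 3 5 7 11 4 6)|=4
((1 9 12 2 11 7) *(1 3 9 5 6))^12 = (12)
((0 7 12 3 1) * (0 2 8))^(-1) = ((0 7 12 3 1 2 8))^(-1) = (0 8 2 1 3 12 7)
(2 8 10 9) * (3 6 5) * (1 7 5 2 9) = (1 7 5 3 6 2 8 10) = [0, 7, 8, 6, 4, 3, 2, 5, 10, 9, 1]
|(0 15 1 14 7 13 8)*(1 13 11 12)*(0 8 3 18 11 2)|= |(0 15 13 3 18 11 12 1 14 7 2)|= 11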